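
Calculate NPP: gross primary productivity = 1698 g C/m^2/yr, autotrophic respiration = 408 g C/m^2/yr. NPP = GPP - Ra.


NPP = GPP - Ra = 1698 - 408 = 1290 g C/m^2/yr

1290 g C/m^2/yr


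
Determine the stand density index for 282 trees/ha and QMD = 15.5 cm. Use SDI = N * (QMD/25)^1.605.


QMD/25 = 15.5/25 = 0.62
(0.62)^1.605 = exp(1.605 * ln(0.62)) = exp(1.605 * (-0.478036)) = exp(-0.767248) = 0.464289
SDI = 282 * 0.464289 = 130.929 ≈ 131

131


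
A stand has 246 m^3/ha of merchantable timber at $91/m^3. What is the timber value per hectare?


Value = 246 * 91 = $22386/ha

$22386/ha


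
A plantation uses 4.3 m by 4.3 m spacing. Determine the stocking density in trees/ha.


N = 10000 / 4.3^2 = 10000 / 18.49 = 540.833 ≈ 541 trees/ha

541 trees/ha


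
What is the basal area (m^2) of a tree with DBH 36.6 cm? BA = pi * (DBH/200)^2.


D/200 = 36.6/200 = 0.183 m
(D/200)^2 = 0.183^2 = 0.033489
BA = 3.141593 * 0.033489 = 0.105209 ≈ 0.1052 m^2

0.1052 m^2


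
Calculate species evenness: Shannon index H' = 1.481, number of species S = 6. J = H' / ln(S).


ln(6) = 1.79176
J = H' / ln(S) = 1.481 / 1.79176 = 0.826562 ≈ 0.8266

0.8266


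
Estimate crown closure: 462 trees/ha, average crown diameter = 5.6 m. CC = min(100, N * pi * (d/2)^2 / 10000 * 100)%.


(d/2)^2 = (5.6/2)^2 = 2.8^2 = 7.84
Crown area = 3.141593 * 7.84 = 24.6301 m^2
N * area / 10000 * 100 = 462 * 24.6301 / 10000 * 100 = 113.791
CC = min(100, 113.791) = 100%

100%


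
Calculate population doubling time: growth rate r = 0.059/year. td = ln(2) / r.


td = ln(2) / 0.059 = 0.693147 / 0.059 = 11.7483 ≈ 11.7 years

11.7 years


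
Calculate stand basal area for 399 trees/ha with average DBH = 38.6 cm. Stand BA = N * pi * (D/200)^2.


(D/200)^2 = (38.6/200)^2 = 0.193^2 = 0.037249
Individual BA = 3.141593 * 0.037249 = 0.117021 m^2
Stand BA = 399 * 0.117021 = 46.6914 ≈ 46.69 m^2/ha

46.69 m^2/ha


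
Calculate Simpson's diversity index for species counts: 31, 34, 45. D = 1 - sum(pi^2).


Total N = 31 + 34 + 45 = 110
Per-species terms:
  p = 31/110 = 0.281818; p^2 = 0.281818^2 = 0.079421
  p = 34/110 = 0.309091; p^2 = 0.309091^2 = 0.095537
  p = 45/110 = 0.409091; p^2 = 0.409091^2 = 0.167355
sum(p^2) = 0.079421 + 0.095537 + 0.167355 = 0.342313
D = 1 - 0.342313 = 0.657687 ≈ 0.6577

0.6577


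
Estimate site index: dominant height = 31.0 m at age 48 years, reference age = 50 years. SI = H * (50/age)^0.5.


50/48 = 1.04167
(1.04167)^0.5 = 1.02062
SI = 31.0 * 1.02062 = 31.6392 ≈ 31.6 m

31.6 m


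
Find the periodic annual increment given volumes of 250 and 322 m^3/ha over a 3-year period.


PAI = (V2 - V1) / period = (322 - 250) / 3 = 72 / 3 = 24.00 m^3/ha/yr

24.00 m^3/ha/yr


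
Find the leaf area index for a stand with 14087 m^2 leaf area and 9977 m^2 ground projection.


LAI = 14087 / 9977 = 1.4119 ≈ 1.41

1.41


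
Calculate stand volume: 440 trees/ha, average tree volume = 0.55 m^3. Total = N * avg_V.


V_stand = 440 * 0.55 = 242.0 m^3/ha

242.0 m^3/ha


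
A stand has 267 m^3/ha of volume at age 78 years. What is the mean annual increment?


MAI = 267 / 78 = 3.4231 ≈ 3.42 m^3/ha/yr

3.42 m^3/ha/yr


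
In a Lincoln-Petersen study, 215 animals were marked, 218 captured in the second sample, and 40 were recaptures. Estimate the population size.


N = M * C / R = 215 * 218 / 40 = 46870 / 40 = 1171.75 ≈ 1172

1172 individuals


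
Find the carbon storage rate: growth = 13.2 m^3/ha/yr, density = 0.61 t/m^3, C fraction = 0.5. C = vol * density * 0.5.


C = 13.2 * 0.61 * 0.5 = 4.026 ≈ 4.03 t C/ha/yr

4.03 t C/ha/yr


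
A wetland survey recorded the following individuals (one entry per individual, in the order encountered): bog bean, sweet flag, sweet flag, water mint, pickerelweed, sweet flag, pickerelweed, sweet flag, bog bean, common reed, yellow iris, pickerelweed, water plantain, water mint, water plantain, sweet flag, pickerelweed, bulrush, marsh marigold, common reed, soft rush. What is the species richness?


Total individuals logged = 21
Distinct species (count of individuals): bog bean (2), sweet flag (5), water mint (2), pickerelweed (4), common reed (2), yellow iris (1), water plantain (2), bulrush (1), marsh marigold (1), soft rush (1)
Species richness = number of distinct species = 10

10


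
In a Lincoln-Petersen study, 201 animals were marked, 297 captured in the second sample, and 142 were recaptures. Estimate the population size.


N = M * C / R = 201 * 297 / 142 = 59697 / 142 = 420.40 ≈ 420

420 individuals


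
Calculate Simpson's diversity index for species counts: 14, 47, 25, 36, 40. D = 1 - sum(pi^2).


Total N = 14 + 47 + 25 + 36 + 40 = 162
Per-species terms:
  p = 14/162 = 0.086420; p^2 = 0.086420^2 = 0.007468
  p = 47/162 = 0.290123; p^2 = 0.290123^2 = 0.084171
  p = 25/162 = 0.154321; p^2 = 0.154321^2 = 0.023815
  p = 36/162 = 0.222222; p^2 = 0.222222^2 = 0.049383
  p = 40/162 = 0.246914; p^2 = 0.246914^2 = 0.060967
sum(p^2) = 0.007468 + 0.084171 + 0.023815 + 0.049383 + 0.060967 = 0.225804
D = 1 - 0.225804 = 0.774196 ≈ 0.7742

0.7742


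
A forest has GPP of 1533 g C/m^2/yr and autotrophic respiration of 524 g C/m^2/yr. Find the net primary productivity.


NPP = GPP - Ra = 1533 - 524 = 1009 g C/m^2/yr

1009 g C/m^2/yr


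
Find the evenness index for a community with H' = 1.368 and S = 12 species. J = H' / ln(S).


ln(12) = 2.48491
J = H' / ln(S) = 1.368 / 2.48491 = 0.550523 ≈ 0.5505

0.5505


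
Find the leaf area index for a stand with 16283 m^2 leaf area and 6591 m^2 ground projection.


LAI = 16283 / 6591 = 2.4705 ≈ 2.47

2.47


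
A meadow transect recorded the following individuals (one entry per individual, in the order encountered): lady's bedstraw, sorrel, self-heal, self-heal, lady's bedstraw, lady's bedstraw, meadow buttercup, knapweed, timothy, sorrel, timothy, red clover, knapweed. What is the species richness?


Total individuals logged = 13
Distinct species (count of individuals): lady's bedstraw (3), sorrel (2), self-heal (2), meadow buttercup (1), knapweed (2), timothy (2), red clover (1)
Species richness = number of distinct species = 7

7


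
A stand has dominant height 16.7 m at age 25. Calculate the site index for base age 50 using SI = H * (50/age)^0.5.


50/25 = 2.00000
(2.00000)^0.5 = 1.41421
SI = 16.7 * 1.41421 = 23.6173 ≈ 23.6 m

23.6 m


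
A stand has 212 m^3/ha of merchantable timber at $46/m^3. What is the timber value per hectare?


Value = 212 * 46 = $9752/ha

$9752/ha


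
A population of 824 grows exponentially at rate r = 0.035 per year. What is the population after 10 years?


r*t = 0.035 * 10 = 0.35
exp(0.35) = 1.41907
N = 824 * 1.41907 = 1169.31 ≈ 1169

1169


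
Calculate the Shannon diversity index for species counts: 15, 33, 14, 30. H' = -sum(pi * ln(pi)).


Total N = 15 + 33 + 14 + 30 = 92
Per-species terms:
  p = 15/92 = 0.163043; ln(p) = -1.813741; p*ln(p) = 0.163043 * (-1.813741) = -0.295718
  p = 33/92 = 0.358696; ln(p) = -1.025280; p*ln(p) = 0.358696 * (-1.025280) = -0.367764
  p = 14/92 = 0.152174; ln(p) = -1.882731; p*ln(p) = 0.152174 * (-1.882731) = -0.286503
  p = 30/92 = 0.326087; ln(p) = -1.120591; p*ln(p) = 0.326087 * (-1.120591) = -0.365410
sum(p*ln(p)) = (-0.295718) + (-0.367764) + (-0.286503) + (-0.365410) = -1.315395
H' = -(-1.315395) = 1.315395 ≈ 1.3154

1.3154


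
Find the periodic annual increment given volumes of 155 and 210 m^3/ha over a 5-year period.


PAI = (V2 - V1) / period = (210 - 155) / 5 = 55 / 5 = 11.00 m^3/ha/yr

11.00 m^3/ha/yr


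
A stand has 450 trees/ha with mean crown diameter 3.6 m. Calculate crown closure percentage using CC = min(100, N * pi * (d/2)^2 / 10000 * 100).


(d/2)^2 = (3.6/2)^2 = 1.8^2 = 3.24
Crown area = 3.141593 * 3.24 = 10.1788 m^2
N * area / 10000 * 100 = 450 * 10.1788 / 10000 * 100 = 45.8046
CC = min(100, 45.8046) = 45.8046 ≈ 45.8%

45.8%


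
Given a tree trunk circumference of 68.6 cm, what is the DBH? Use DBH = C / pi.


DBH = C / pi = 68.6 / 3.141593 = 21.8361 ≈ 21.84 cm

21.84 cm


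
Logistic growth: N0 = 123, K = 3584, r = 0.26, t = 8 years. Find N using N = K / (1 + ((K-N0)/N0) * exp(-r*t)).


(K - N0)/N0 = (3584 - 123)/123 = 3461/123 = 28.1382
r*t = 0.26 * 8 = 2.08; exp(-2.08) = 0.124930
28.1382 * 0.124930 = 3.51531
1 + 3.51531 = 4.51531
N = 3584 / 4.51531 = 793.744 ≈ 794

794


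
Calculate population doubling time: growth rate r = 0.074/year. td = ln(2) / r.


td = ln(2) / 0.074 = 0.693147 / 0.074 = 9.36685 ≈ 9.4 years

9.4 years


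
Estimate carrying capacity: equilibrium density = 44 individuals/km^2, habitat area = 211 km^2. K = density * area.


K = 44 * 211 = 9284 individuals

9284 individuals


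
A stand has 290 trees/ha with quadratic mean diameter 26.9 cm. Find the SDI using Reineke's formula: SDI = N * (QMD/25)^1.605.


QMD/25 = 26.9/25 = 1.076
(1.076)^1.605 = exp(1.605 * ln(1.076)) = exp(1.605 * 0.0732505) = exp(0.117567) = 1.12476
SDI = 290 * 1.12476 = 326.180 ≈ 326

326


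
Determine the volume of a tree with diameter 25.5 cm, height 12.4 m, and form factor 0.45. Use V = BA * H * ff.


(D/200)^2 = (25.5/200)^2 = 0.1275^2 = 0.01625625
BA = 3.141593 * 0.01625625 = 0.0510705 m^2
V = 0.0510705 * 12.4 * 0.45 = 0.284973 ≈ 0.285 m^3

0.285 m^3


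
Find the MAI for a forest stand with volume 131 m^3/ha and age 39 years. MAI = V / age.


MAI = 131 / 39 = 3.3590 ≈ 3.36 m^3/ha/yr

3.36 m^3/ha/yr


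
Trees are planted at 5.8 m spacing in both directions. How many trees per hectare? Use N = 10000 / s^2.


N = 10000 / 5.8^2 = 10000 / 33.64 = 297.265 ≈ 297 trees/ha

297 trees/ha


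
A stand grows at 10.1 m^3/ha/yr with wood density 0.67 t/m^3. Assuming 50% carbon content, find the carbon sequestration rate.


C = 10.1 * 0.67 * 0.5 = 3.3835 ≈ 3.38 t C/ha/yr

3.38 t C/ha/yr


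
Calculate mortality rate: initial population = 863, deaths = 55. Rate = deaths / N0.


Mortality rate = 55 / 863 = 0.063731 ≈ 0.0637

0.0637


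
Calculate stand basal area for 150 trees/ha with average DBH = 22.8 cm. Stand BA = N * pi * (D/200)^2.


(D/200)^2 = (22.8/200)^2 = 0.114^2 = 0.012996
Individual BA = 3.141593 * 0.012996 = 0.0408281 m^2
Stand BA = 150 * 0.0408281 = 6.12422 ≈ 6.12 m^2/ha

6.12 m^2/ha


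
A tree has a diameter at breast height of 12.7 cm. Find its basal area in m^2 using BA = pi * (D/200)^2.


D/200 = 12.7/200 = 0.0635 m
(D/200)^2 = 0.0635^2 = 0.00403225
BA = 3.141593 * 0.00403225 = 0.0126677 ≈ 0.0127 m^2

0.0127 m^2


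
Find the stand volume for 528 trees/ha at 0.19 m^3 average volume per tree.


V_stand = 528 * 0.19 = 100.32 ≈ 100.3 m^3/ha

100.3 m^3/ha


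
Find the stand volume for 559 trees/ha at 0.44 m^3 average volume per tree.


V_stand = 559 * 0.44 = 245.96 ≈ 246.0 m^3/ha

246.0 m^3/ha


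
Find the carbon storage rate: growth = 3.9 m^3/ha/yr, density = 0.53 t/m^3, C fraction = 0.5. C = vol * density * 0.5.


C = 3.9 * 0.53 * 0.5 = 1.0335 ≈ 1.03 t C/ha/yr

1.03 t C/ha/yr


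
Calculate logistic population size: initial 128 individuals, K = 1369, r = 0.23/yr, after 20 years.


(K - N0)/N0 = (1369 - 128)/128 = 1241/128 = 9.69531
r*t = 0.23 * 20 = 4.6; exp(-4.6) = 0.0100518
9.69531 * 0.0100518 = 0.0974553
1 + 0.0974553 = 1.09746
N = 1369 / 1.09746 = 1247.43 ≈ 1247

1247


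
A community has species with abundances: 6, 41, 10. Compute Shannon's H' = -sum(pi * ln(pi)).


Total N = 6 + 41 + 10 = 57
Per-species terms:
  p = 6/57 = 0.105263; ln(p) = -2.251293; p*ln(p) = 0.105263 * (-2.251293) = -0.236978
  p = 41/57 = 0.719298; ln(p) = -0.329480; p*ln(p) = 0.719298 * (-0.329480) = -0.236994
  p = 10/57 = 0.175439; ln(p) = -1.740464; p*ln(p) = 0.175439 * (-1.740464) = -0.305345
sum(p*ln(p)) = (-0.236978) + (-0.236994) + (-0.305345) = -0.779317
H' = -(-0.779317) = 0.779317 ≈ 0.7793

0.7793


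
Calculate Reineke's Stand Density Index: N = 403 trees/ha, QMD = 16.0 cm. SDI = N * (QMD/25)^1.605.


QMD/25 = 16.0/25 = 0.64
(0.64)^1.605 = exp(1.605 * ln(0.64)) = exp(1.605 * (-0.446287)) = exp(-0.716291) = 0.488561
SDI = 403 * 0.488561 = 196.890 ≈ 197

197


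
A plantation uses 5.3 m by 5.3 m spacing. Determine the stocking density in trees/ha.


N = 10000 / 5.3^2 = 10000 / 28.09 = 355.999 ≈ 356 trees/ha

356 trees/ha


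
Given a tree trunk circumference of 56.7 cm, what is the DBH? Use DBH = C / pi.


DBH = C / pi = 56.7 / 3.141593 = 18.0482 ≈ 18.05 cm

18.05 cm


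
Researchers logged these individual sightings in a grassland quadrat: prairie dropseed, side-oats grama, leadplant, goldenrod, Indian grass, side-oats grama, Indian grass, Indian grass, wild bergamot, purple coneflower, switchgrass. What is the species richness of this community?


Total individuals logged = 11
Distinct species (count of individuals): prairie dropseed (1), side-oats grama (2), leadplant (1), goldenrod (1), Indian grass (3), wild bergamot (1), purple coneflower (1), switchgrass (1)
Species richness = number of distinct species = 8

8


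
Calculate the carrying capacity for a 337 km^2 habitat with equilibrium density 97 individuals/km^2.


K = 97 * 337 = 32689 individuals

32689 individuals


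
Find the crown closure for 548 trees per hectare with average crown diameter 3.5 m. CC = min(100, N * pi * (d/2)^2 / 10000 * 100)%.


(d/2)^2 = (3.5/2)^2 = 1.75^2 = 3.0625
Crown area = 3.141593 * 3.0625 = 9.62113 m^2
N * area / 10000 * 100 = 548 * 9.62113 / 10000 * 100 = 52.7238
CC = min(100, 52.7238) = 52.7238 ≈ 52.7%

52.7%


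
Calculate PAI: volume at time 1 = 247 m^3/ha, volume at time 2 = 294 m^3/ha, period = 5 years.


PAI = (V2 - V1) / period = (294 - 247) / 5 = 47 / 5 = 9.40 m^3/ha/yr

9.40 m^3/ha/yr


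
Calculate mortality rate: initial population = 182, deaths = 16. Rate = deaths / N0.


Mortality rate = 16 / 182 = 0.087912 ≈ 0.0879

0.0879


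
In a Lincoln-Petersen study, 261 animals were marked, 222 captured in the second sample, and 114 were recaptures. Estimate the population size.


N = M * C / R = 261 * 222 / 114 = 57942 / 114 = 508.26 ≈ 508

508 individuals


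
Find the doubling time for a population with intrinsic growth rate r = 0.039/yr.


td = ln(2) / 0.039 = 0.693147 / 0.039 = 17.7730 ≈ 17.8 years

17.8 years


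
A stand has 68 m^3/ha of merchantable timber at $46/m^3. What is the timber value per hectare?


Value = 68 * 46 = $3128/ha

$3128/ha


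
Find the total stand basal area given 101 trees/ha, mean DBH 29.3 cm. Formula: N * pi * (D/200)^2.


(D/200)^2 = (29.3/200)^2 = 0.1465^2 = 0.02146225
Individual BA = 3.141593 * 0.02146225 = 0.0674257 m^2
Stand BA = 101 * 0.0674257 = 6.81000 ≈ 6.81 m^2/ha

6.81 m^2/ha


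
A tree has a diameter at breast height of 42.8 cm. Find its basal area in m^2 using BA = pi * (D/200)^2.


D/200 = 42.8/200 = 0.214 m
(D/200)^2 = 0.214^2 = 0.045796
BA = 3.141593 * 0.045796 = 0.143872 ≈ 0.1439 m^2

0.1439 m^2


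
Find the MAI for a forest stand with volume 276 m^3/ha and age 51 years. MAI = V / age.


MAI = 276 / 51 = 5.4118 ≈ 5.41 m^3/ha/yr

5.41 m^3/ha/yr


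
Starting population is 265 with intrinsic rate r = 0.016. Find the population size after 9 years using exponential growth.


r*t = 0.016 * 9 = 0.144
exp(0.144) = 1.15488
N = 265 * 1.15488 = 306.043 ≈ 306

306


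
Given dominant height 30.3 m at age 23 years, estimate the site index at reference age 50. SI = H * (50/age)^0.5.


50/23 = 2.17391
(2.17391)^0.5 = 1.47442
SI = 30.3 * 1.47442 = 44.6749 ≈ 44.7 m

44.7 m


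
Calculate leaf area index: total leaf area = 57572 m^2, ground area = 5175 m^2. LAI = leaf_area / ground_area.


LAI = 57572 / 5175 = 11.1250 ≈ 11.13

11.13


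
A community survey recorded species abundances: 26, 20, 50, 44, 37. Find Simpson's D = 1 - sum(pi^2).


Total N = 26 + 20 + 50 + 44 + 37 = 177
Per-species terms:
  p = 26/177 = 0.146893; p^2 = 0.146893^2 = 0.021578
  p = 20/177 = 0.112994; p^2 = 0.112994^2 = 0.012768
  p = 50/177 = 0.282486; p^2 = 0.282486^2 = 0.079798
  p = 44/177 = 0.248588; p^2 = 0.248588^2 = 0.061796
  p = 37/177 = 0.209040; p^2 = 0.209040^2 = 0.043698
sum(p^2) = 0.021578 + 0.012768 + 0.079798 + 0.061796 + 0.043698 = 0.219638
D = 1 - 0.219638 = 0.780362 ≈ 0.7804

0.7804


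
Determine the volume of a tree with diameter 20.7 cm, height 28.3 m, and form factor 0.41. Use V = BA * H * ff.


(D/200)^2 = (20.7/200)^2 = 0.1035^2 = 0.01071225
BA = 3.141593 * 0.01071225 = 0.0336535 m^2
V = 0.0336535 * 28.3 * 0.41 = 0.390482 ≈ 0.390 m^3

0.390 m^3


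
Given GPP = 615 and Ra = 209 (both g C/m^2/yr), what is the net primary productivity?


NPP = GPP - Ra = 615 - 209 = 406 g C/m^2/yr

406 g C/m^2/yr


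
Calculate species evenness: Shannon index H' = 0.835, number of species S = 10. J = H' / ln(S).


ln(10) = 2.30259
J = H' / ln(S) = 0.835 / 2.30259 = 0.362635 ≈ 0.3626

0.3626


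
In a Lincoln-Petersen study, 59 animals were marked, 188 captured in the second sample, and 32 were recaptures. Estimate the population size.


N = M * C / R = 59 * 188 / 32 = 11092 / 32 = 346.63 ≈ 347

347 individuals


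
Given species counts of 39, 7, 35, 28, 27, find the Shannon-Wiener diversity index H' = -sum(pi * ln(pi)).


Total N = 39 + 7 + 35 + 28 + 27 = 136
Per-species terms:
  p = 39/136 = 0.286765; ln(p) = -1.249092; p*ln(p) = 0.286765 * (-1.249092) = -0.358196
  p = 7/136 = 0.051471; ln(p) = -2.966737; p*ln(p) = 0.051471 * (-2.966737) = -0.152701
  p = 35/136 = 0.257353; ln(p) = -1.357307; p*ln(p) = 0.257353 * (-1.357307) = -0.349307
  p = 28/136 = 0.205882; ln(p) = -1.580452; p*ln(p) = 0.205882 * (-1.580452) = -0.325387
  p = 27/136 = 0.198529; ln(p) = -1.616820; p*ln(p) = 0.198529 * (-1.616820) = -0.320986
sum(p*ln(p)) = (-0.358196) + (-0.152701) + (-0.349307) + (-0.325387) + (-0.320986) = -1.506577
H' = -(-1.506577) = 1.506577 ≈ 1.5066

1.5066


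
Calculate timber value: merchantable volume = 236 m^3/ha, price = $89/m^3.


Value = 236 * 89 = $21004/ha

$21004/ha


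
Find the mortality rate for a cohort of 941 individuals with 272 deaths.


Mortality rate = 272 / 941 = 0.289054 ≈ 0.2891

0.2891


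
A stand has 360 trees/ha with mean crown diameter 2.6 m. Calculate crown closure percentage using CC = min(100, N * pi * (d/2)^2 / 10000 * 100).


(d/2)^2 = (2.6/2)^2 = 1.3^2 = 1.69
Crown area = 3.141593 * 1.69 = 5.30929 m^2
N * area / 10000 * 100 = 360 * 5.30929 / 10000 * 100 = 19.1134
CC = min(100, 19.1134) = 19.1134 ≈ 19.1%

19.1%


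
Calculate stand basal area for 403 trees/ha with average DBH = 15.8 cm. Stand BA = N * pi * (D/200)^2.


(D/200)^2 = (15.8/200)^2 = 0.079^2 = 0.006241
Individual BA = 3.141593 * 0.006241 = 0.0196067 m^2
Stand BA = 403 * 0.0196067 = 7.90150 ≈ 7.90 m^2/ha

7.90 m^2/ha


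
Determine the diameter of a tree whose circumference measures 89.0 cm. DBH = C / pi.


DBH = C / pi = 89.0 / 3.141593 = 28.3296 ≈ 28.33 cm

28.33 cm


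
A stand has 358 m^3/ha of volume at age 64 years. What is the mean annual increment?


MAI = 358 / 64 = 5.5938 ≈ 5.59 m^3/ha/yr

5.59 m^3/ha/yr


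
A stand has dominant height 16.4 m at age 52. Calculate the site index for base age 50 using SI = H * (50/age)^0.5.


50/52 = 0.961538
(0.961538)^0.5 = 0.980580
SI = 16.4 * 0.980580 = 16.0815 ≈ 16.1 m

16.1 m


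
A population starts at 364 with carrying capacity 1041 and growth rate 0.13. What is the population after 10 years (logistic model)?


(K - N0)/N0 = (1041 - 364)/364 = 677/364 = 1.85989
r*t = 0.13 * 10 = 1.3; exp(-1.3) = 0.272532
1.85989 * 0.272532 = 0.506880
1 + 0.506880 = 1.50688
N = 1041 / 1.50688 = 690.831 ≈ 691

691


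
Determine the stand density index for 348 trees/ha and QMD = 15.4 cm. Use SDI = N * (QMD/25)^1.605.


QMD/25 = 15.4/25 = 0.616
(0.616)^1.605 = exp(1.605 * ln(0.616)) = exp(1.605 * (-0.484508)) = exp(-0.777635) = 0.459491
SDI = 348 * 0.459491 = 159.903 ≈ 160

160


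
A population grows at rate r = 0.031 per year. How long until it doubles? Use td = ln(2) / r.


td = ln(2) / 0.031 = 0.693147 / 0.031 = 22.3596 ≈ 22.4 years

22.4 years


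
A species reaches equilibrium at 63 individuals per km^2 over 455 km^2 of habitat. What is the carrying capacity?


K = 63 * 455 = 28665 individuals

28665 individuals


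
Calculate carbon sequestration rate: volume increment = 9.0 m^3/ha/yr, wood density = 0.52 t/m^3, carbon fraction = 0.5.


C = 9.0 * 0.52 * 0.5 = 2.34 t C/ha/yr

2.34 t C/ha/yr


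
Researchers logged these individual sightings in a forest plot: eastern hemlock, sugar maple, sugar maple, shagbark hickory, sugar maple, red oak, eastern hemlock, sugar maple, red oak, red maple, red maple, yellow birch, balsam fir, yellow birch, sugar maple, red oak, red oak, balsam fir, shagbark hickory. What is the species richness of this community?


Total individuals logged = 19
Distinct species (count of individuals): eastern hemlock (2), sugar maple (5), shagbark hickory (2), red oak (4), red maple (2), yellow birch (2), balsam fir (2)
Species richness = number of distinct species = 7

7


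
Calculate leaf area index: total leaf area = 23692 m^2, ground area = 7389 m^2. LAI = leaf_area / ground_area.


LAI = 23692 / 7389 = 3.2064 ≈ 3.21

3.21


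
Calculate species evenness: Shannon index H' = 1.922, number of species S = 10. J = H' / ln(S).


ln(10) = 2.30259
J = H' / ln(S) = 1.922 / 2.30259 = 0.834712 ≈ 0.8347

0.8347


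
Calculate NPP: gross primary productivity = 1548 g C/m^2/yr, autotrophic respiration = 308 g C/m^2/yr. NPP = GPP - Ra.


NPP = GPP - Ra = 1548 - 308 = 1240 g C/m^2/yr

1240 g C/m^2/yr


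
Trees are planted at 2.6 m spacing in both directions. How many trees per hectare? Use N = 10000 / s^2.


N = 10000 / 2.6^2 = 10000 / 6.76 = 1479.29 ≈ 1479 trees/ha

1479 trees/ha


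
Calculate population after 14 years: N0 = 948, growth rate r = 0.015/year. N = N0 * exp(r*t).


r*t = 0.015 * 14 = 0.21
exp(0.21) = 1.23368
N = 948 * 1.23368 = 1169.53 ≈ 1170

1170


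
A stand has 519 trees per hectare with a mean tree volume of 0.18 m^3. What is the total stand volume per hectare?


V_stand = 519 * 0.18 = 93.42 ≈ 93.4 m^3/ha

93.4 m^3/ha


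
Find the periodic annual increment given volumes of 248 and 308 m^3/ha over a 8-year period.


PAI = (V2 - V1) / period = (308 - 248) / 8 = 60 / 8 = 7.50 m^3/ha/yr

7.50 m^3/ha/yr


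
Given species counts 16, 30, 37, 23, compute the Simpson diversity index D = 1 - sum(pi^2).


Total N = 16 + 30 + 37 + 23 = 106
Per-species terms:
  p = 16/106 = 0.150943; p^2 = 0.150943^2 = 0.022784
  p = 30/106 = 0.283019; p^2 = 0.283019^2 = 0.080100
  p = 37/106 = 0.349057; p^2 = 0.349057^2 = 0.121841
  p = 23/106 = 0.216981; p^2 = 0.216981^2 = 0.047081
sum(p^2) = 0.022784 + 0.080100 + 0.121841 + 0.047081 = 0.271806
D = 1 - 0.271806 = 0.728194 ≈ 0.7282

0.7282


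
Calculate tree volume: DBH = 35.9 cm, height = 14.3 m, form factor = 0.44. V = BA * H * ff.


(D/200)^2 = (35.9/200)^2 = 0.1795^2 = 0.03222025
BA = 3.141593 * 0.03222025 = 0.101223 m^2
V = 0.101223 * 14.3 * 0.44 = 0.636895 ≈ 0.637 m^3

0.637 m^3


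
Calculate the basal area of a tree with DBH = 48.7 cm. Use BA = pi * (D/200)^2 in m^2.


D/200 = 48.7/200 = 0.2435 m
(D/200)^2 = 0.2435^2 = 0.05929225
BA = 3.141593 * 0.05929225 = 0.186272 ≈ 0.1863 m^2

0.1863 m^2


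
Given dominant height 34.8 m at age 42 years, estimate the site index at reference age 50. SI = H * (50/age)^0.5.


50/42 = 1.19048
(1.19048)^0.5 = 1.09109
SI = 34.8 * 1.09109 = 37.9699 ≈ 38.0 m

38.0 m


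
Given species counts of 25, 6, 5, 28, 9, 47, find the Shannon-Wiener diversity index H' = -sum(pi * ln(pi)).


Total N = 25 + 6 + 5 + 28 + 9 + 47 = 120
Per-species terms:
  p = 25/120 = 0.208333; ln(p) = -1.568618; p*ln(p) = 0.208333 * (-1.568618) = -0.326795
  p = 6/120 = 0.050000; ln(p) = -2.995732; p*ln(p) = 0.050000 * (-2.995732) = -0.149787
  p = 5/120 = 0.041667; ln(p) = -3.178046; p*ln(p) = 0.041667 * (-3.178046) = -0.132420
  p = 28/120 = 0.233333; ln(p) = -1.455289; p*ln(p) = 0.233333 * (-1.455289) = -0.339567
  p = 9/120 = 0.075000; ln(p) = -2.590267; p*ln(p) = 0.075000 * (-2.590267) = -0.194270
  p = 47/120 = 0.391667; ln(p) = -0.937343; p*ln(p) = 0.391667 * (-0.937343) = -0.367126
sum(p*ln(p)) = (-0.326795) + (-0.149787) + (-0.132420) + (-0.339567) + (-0.194270) + (-0.367126) = -1.509965
H' = -(-1.509965) = 1.509965 ≈ 1.5100

1.5100


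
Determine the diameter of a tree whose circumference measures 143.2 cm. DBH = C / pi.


DBH = C / pi = 143.2 / 3.141593 = 45.5820 ≈ 45.58 cm

45.58 cm


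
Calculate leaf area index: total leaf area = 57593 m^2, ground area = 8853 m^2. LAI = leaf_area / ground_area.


LAI = 57593 / 8853 = 6.5055 ≈ 6.51

6.51


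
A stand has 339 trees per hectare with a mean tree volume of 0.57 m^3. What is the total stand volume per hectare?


V_stand = 339 * 0.57 = 193.23 ≈ 193.2 m^3/ha

193.2 m^3/ha


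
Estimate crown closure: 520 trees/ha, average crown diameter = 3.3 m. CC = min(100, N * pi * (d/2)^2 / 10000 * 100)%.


(d/2)^2 = (3.3/2)^2 = 1.65^2 = 2.7225
Crown area = 3.141593 * 2.7225 = 8.55299 m^2
N * area / 10000 * 100 = 520 * 8.55299 / 10000 * 100 = 44.4755
CC = min(100, 44.4755) = 44.4755 ≈ 44.5%

44.5%


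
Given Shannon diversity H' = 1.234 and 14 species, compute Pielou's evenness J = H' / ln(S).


ln(14) = 2.63906
J = H' / ln(S) = 1.234 / 2.63906 = 0.467591 ≈ 0.4676

0.4676


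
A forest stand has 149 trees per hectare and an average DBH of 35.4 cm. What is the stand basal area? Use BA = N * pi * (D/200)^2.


(D/200)^2 = (35.4/200)^2 = 0.177^2 = 0.031329
Individual BA = 3.141593 * 0.031329 = 0.0984230 m^2
Stand BA = 149 * 0.0984230 = 14.6650 ≈ 14.67 m^2/ha

14.67 m^2/ha


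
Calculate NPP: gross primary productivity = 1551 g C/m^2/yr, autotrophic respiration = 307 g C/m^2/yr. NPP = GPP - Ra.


NPP = GPP - Ra = 1551 - 307 = 1244 g C/m^2/yr

1244 g C/m^2/yr


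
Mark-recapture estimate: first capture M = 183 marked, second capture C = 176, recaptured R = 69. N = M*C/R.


N = M * C / R = 183 * 176 / 69 = 32208 / 69 = 466.78 ≈ 467

467 individuals


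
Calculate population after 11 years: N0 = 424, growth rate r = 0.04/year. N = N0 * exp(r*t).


r*t = 0.04 * 11 = 0.44
exp(0.44) = 1.55271
N = 424 * 1.55271 = 658.349 ≈ 658

658


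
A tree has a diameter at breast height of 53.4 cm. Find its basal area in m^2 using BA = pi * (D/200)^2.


D/200 = 53.4/200 = 0.267 m
(D/200)^2 = 0.267^2 = 0.071289
BA = 3.141593 * 0.071289 = 0.223961 ≈ 0.2240 m^2

0.2240 m^2


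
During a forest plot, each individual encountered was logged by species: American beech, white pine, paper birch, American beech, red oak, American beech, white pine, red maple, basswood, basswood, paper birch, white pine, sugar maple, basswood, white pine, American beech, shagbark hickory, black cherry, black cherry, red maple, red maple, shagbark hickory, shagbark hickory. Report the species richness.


Total individuals logged = 23
Distinct species (count of individuals): American beech (4), white pine (4), paper birch (2), red oak (1), red maple (3), basswood (3), sugar maple (1), shagbark hickory (3), black cherry (2)
Species richness = number of distinct species = 9

9


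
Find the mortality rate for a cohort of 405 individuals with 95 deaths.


Mortality rate = 95 / 405 = 0.234568 ≈ 0.2346

0.2346


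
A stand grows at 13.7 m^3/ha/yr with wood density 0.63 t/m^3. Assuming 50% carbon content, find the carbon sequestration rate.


C = 13.7 * 0.63 * 0.5 = 4.3155 ≈ 4.32 t C/ha/yr

4.32 t C/ha/yr


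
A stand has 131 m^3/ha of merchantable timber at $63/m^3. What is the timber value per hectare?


Value = 131 * 63 = $8253/ha

$8253/ha


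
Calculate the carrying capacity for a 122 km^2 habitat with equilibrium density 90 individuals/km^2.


K = 90 * 122 = 10980 individuals

10980 individuals


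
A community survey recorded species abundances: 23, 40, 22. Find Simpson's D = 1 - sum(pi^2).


Total N = 23 + 40 + 22 = 85
Per-species terms:
  p = 23/85 = 0.270588; p^2 = 0.270588^2 = 0.073218
  p = 40/85 = 0.470588; p^2 = 0.470588^2 = 0.221453
  p = 22/85 = 0.258824; p^2 = 0.258824^2 = 0.066990
sum(p^2) = 0.073218 + 0.221453 + 0.066990 = 0.361661
D = 1 - 0.361661 = 0.638339 ≈ 0.6383

0.6383


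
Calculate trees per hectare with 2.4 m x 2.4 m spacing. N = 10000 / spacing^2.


N = 10000 / 2.4^2 = 10000 / 5.76 = 1736.11 ≈ 1736 trees/ha

1736 trees/ha


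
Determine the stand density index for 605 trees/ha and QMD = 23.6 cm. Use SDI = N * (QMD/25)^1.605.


QMD/25 = 23.6/25 = 0.944
(0.944)^1.605 = exp(1.605 * ln(0.944)) = exp(1.605 * (-0.0576291)) = exp(-0.0924947) = 0.911654
SDI = 605 * 0.911654 = 551.551 ≈ 552

552


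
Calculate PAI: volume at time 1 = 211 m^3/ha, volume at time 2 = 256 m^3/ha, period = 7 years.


PAI = (V2 - V1) / period = (256 - 211) / 7 = 45 / 7 = 6.4286 ≈ 6.43 m^3/ha/yr

6.43 m^3/ha/yr


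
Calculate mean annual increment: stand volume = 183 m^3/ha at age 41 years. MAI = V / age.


MAI = 183 / 41 = 4.4634 ≈ 4.46 m^3/ha/yr

4.46 m^3/ha/yr


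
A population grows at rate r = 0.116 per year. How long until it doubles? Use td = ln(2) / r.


td = ln(2) / 0.116 = 0.693147 / 0.116 = 5.97541 ≈ 6.0 years

6.0 years


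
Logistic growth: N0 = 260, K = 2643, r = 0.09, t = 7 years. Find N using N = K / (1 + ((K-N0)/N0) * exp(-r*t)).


(K - N0)/N0 = (2643 - 260)/260 = 2383/260 = 9.16538
r*t = 0.09 * 7 = 0.63; exp(-0.63) = 0.532592
9.16538 * 0.532592 = 4.88141
1 + 4.88141 = 5.88141
N = 2643 / 5.88141 = 449.382 ≈ 449

449


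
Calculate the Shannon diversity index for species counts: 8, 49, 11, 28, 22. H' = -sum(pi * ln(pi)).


Total N = 8 + 49 + 11 + 28 + 22 = 118
Per-species terms:
  p = 8/118 = 0.067797; ln(p) = -2.691237; p*ln(p) = 0.067797 * (-2.691237) = -0.182458
  p = 49/118 = 0.415254; ln(p) = -0.878865; p*ln(p) = 0.415254 * (-0.878865) = -0.364952
  p = 11/118 = 0.093220; ln(p) = -2.372793; p*ln(p) = 0.093220 * (-2.372793) = -0.221192
  p = 28/118 = 0.237288; ln(p) = -1.438481; p*ln(p) = 0.237288 * (-1.438481) = -0.341334
  p = 22/118 = 0.186441; ln(p) = -1.679640; p*ln(p) = 0.186441 * (-1.679640) = -0.313154
sum(p*ln(p)) = (-0.182458) + (-0.364952) + (-0.221192) + (-0.341334) + (-0.313154) = -1.423090
H' = -(-1.423090) = 1.423090 ≈ 1.4231

1.4231


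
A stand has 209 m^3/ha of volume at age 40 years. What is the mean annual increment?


MAI = 209 / 40 = 5.2250 ≈ 5.23 m^3/ha/yr

5.23 m^3/ha/yr


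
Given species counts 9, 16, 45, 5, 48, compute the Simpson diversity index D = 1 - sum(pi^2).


Total N = 9 + 16 + 45 + 5 + 48 = 123
Per-species terms:
  p = 9/123 = 0.073171; p^2 = 0.073171^2 = 0.005354
  p = 16/123 = 0.130081; p^2 = 0.130081^2 = 0.016921
  p = 45/123 = 0.365854; p^2 = 0.365854^2 = 0.133849
  p = 5/123 = 0.040650; p^2 = 0.040650^2 = 0.001652
  p = 48/123 = 0.390244; p^2 = 0.390244^2 = 0.152290
sum(p^2) = 0.005354 + 0.016921 + 0.133849 + 0.001652 + 0.152290 = 0.310066
D = 1 - 0.310066 = 0.689934 ≈ 0.6899

0.6899


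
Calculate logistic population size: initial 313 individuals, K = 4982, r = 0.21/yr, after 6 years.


(K - N0)/N0 = (4982 - 313)/313 = 4669/313 = 14.9169
r*t = 0.21 * 6 = 1.26; exp(-1.26) = 0.283654
14.9169 * 0.283654 = 4.23124
1 + 4.23124 = 5.23124
N = 4982 / 5.23124 = 952.355 ≈ 952

952


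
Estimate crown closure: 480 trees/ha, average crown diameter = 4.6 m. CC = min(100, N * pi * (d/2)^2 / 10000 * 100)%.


(d/2)^2 = (4.6/2)^2 = 2.3^2 = 5.29
Crown area = 3.141593 * 5.29 = 16.6190 m^2
N * area / 10000 * 100 = 480 * 16.6190 / 10000 * 100 = 79.7712
CC = min(100, 79.7712) = 79.7712 ≈ 79.8%

79.8%


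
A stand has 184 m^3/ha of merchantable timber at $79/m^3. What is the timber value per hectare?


Value = 184 * 79 = $14536/ha

$14536/ha


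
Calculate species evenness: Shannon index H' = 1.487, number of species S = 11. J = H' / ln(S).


ln(11) = 2.39790
J = H' / ln(S) = 1.487 / 2.39790 = 0.620126 ≈ 0.6201

0.6201


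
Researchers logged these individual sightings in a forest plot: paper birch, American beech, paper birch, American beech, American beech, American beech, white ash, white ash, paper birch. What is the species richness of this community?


Total individuals logged = 9
Distinct species (count of individuals): paper birch (3), American beech (4), white ash (2)
Species richness = number of distinct species = 3

3


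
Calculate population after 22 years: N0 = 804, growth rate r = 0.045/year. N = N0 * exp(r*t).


r*t = 0.045 * 22 = 0.99
exp(0.99) = 2.69123
N = 804 * 2.69123 = 2163.75 ≈ 2164

2164


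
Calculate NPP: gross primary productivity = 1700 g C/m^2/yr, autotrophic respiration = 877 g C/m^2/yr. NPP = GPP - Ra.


NPP = GPP - Ra = 1700 - 877 = 823 g C/m^2/yr

823 g C/m^2/yr


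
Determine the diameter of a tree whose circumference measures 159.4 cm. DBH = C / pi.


DBH = C / pi = 159.4 / 3.141593 = 50.7386 ≈ 50.74 cm

50.74 cm


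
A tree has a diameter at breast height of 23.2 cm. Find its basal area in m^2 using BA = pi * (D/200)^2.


D/200 = 23.2/200 = 0.116 m
(D/200)^2 = 0.116^2 = 0.013456
BA = 3.141593 * 0.013456 = 0.0422733 ≈ 0.0423 m^2

0.0423 m^2


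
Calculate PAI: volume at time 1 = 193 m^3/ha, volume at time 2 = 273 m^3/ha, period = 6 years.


PAI = (V2 - V1) / period = (273 - 193) / 6 = 80 / 6 = 13.3333 ≈ 13.33 m^3/ha/yr

13.33 m^3/ha/yr


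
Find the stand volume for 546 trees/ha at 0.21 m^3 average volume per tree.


V_stand = 546 * 0.21 = 114.66 ≈ 114.7 m^3/ha

114.7 m^3/ha


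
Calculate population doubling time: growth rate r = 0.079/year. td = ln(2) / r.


td = ln(2) / 0.079 = 0.693147 / 0.079 = 8.77401 ≈ 8.8 years

8.8 years


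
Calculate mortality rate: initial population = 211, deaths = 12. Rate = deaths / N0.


Mortality rate = 12 / 211 = 0.056872 ≈ 0.0569

0.0569


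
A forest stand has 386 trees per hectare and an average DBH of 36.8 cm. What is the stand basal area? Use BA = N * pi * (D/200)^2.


(D/200)^2 = (36.8/200)^2 = 0.184^2 = 0.033856
Individual BA = 3.141593 * 0.033856 = 0.106362 m^2
Stand BA = 386 * 0.106362 = 41.0557 ≈ 41.06 m^2/ha

41.06 m^2/ha


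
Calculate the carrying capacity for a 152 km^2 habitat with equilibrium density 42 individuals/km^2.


K = 42 * 152 = 6384 individuals

6384 individuals


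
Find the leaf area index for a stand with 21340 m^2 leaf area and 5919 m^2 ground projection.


LAI = 21340 / 5919 = 3.6053 ≈ 3.61

3.61


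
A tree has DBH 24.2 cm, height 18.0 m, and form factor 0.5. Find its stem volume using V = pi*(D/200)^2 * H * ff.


(D/200)^2 = (24.2/200)^2 = 0.121^2 = 0.014641
BA = 3.141593 * 0.014641 = 0.0459961 m^2
V = 0.0459961 * 18.0 * 0.5 = 0.413965 ≈ 0.414 m^3

0.414 m^3


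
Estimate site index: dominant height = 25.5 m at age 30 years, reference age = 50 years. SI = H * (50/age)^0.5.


50/30 = 1.66667
(1.66667)^0.5 = 1.29100
SI = 25.5 * 1.29100 = 32.9205 ≈ 32.9 m

32.9 m


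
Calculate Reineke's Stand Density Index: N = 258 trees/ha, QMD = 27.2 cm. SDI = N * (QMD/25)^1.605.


QMD/25 = 27.2/25 = 1.088
(1.088)^1.605 = exp(1.605 * ln(1.088)) = exp(1.605 * 0.0843411) = exp(0.135367) = 1.14496
SDI = 258 * 1.14496 = 295.400 ≈ 295

295


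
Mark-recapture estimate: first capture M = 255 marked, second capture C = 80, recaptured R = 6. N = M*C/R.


N = M * C / R = 255 * 80 / 6 = 20400 / 6 = 3400

3400 individuals


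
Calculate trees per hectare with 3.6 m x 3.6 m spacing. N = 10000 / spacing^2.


N = 10000 / 3.6^2 = 10000 / 12.96 = 771.605 ≈ 772 trees/ha

772 trees/ha


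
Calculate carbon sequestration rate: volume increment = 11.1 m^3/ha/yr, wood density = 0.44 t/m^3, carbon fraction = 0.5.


C = 11.1 * 0.44 * 0.5 = 2.442 ≈ 2.44 t C/ha/yr

2.44 t C/ha/yr


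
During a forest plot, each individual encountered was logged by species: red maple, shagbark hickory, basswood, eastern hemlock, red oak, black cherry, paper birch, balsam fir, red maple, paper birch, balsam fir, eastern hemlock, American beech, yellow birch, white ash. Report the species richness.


Total individuals logged = 15
Distinct species (count of individuals): red maple (2), shagbark hickory (1), basswood (1), eastern hemlock (2), red oak (1), black cherry (1), paper birch (2), balsam fir (2), American beech (1), yellow birch (1), white ash (1)
Species richness = number of distinct species = 11

11


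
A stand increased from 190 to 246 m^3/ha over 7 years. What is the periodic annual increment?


PAI = (V2 - V1) / period = (246 - 190) / 7 = 56 / 7 = 8.00 m^3/ha/yr

8.00 m^3/ha/yr


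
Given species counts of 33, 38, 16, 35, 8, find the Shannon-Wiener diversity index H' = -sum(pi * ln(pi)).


Total N = 33 + 38 + 16 + 35 + 8 = 130
Per-species terms:
  p = 33/130 = 0.253846; ln(p) = -1.371027; p*ln(p) = 0.253846 * (-1.371027) = -0.348030
  p = 38/130 = 0.292308; ln(p) = -1.229947; p*ln(p) = 0.292308 * (-1.229947) = -0.359523
  p = 16/130 = 0.123077; ln(p) = -2.094945; p*ln(p) = 0.123077 * (-2.094945) = -0.257840
  p = 35/130 = 0.269231; ln(p) = -1.312186; p*ln(p) = 0.269231 * (-1.312186) = -0.353281
  p = 8/130 = 0.061538; ln(p) = -2.788100; p*ln(p) = 0.061538 * (-2.788100) = -0.171574
sum(p*ln(p)) = (-0.348030) + (-0.359523) + (-0.257840) + (-0.353281) + (-0.171574) = -1.490248
H' = -(-1.490248) = 1.490248 ≈ 1.4902

1.4902


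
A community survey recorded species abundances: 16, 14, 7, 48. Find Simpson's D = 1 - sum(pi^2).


Total N = 16 + 14 + 7 + 48 = 85
Per-species terms:
  p = 16/85 = 0.188235; p^2 = 0.188235^2 = 0.035432
  p = 14/85 = 0.164706; p^2 = 0.164706^2 = 0.027128
  p = 7/85 = 0.082353; p^2 = 0.082353^2 = 0.006782
  p = 48/85 = 0.564706; p^2 = 0.564706^2 = 0.318893
sum(p^2) = 0.035432 + 0.027128 + 0.006782 + 0.318893 = 0.388235
D = 1 - 0.388235 = 0.611765 ≈ 0.6118

0.6118


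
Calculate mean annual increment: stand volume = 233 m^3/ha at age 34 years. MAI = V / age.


MAI = 233 / 34 = 6.8529 ≈ 6.85 m^3/ha/yr

6.85 m^3/ha/yr


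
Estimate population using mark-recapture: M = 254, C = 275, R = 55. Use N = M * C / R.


N = M * C / R = 254 * 275 / 55 = 69850 / 55 = 1270

1270 individuals


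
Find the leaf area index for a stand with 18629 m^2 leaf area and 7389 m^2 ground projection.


LAI = 18629 / 7389 = 2.5212 ≈ 2.52

2.52


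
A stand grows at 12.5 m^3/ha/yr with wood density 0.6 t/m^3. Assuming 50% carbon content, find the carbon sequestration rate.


C = 12.5 * 0.6 * 0.5 = 3.75 t C/ha/yr

3.75 t C/ha/yr


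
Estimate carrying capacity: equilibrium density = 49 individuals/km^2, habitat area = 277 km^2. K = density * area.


K = 49 * 277 = 13573 individuals

13573 individuals


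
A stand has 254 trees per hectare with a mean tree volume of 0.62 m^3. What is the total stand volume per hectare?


V_stand = 254 * 0.62 = 157.48 ≈ 157.5 m^3/ha

157.5 m^3/ha


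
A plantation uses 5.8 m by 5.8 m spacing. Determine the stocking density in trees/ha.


N = 10000 / 5.8^2 = 10000 / 33.64 = 297.265 ≈ 297 trees/ha

297 trees/ha


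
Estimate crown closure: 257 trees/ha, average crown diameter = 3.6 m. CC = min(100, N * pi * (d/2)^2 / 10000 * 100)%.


(d/2)^2 = (3.6/2)^2 = 1.8^2 = 3.24
Crown area = 3.141593 * 3.24 = 10.1788 m^2
N * area / 10000 * 100 = 257 * 10.1788 / 10000 * 100 = 26.1595
CC = min(100, 26.1595) = 26.1595 ≈ 26.2%

26.2%


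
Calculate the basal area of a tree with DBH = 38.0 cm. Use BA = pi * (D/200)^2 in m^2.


D/200 = 38.0/200 = 0.19 m
(D/200)^2 = 0.19^2 = 0.0361
BA = 3.141593 * 0.0361 = 0.113412 ≈ 0.1134 m^2

0.1134 m^2
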